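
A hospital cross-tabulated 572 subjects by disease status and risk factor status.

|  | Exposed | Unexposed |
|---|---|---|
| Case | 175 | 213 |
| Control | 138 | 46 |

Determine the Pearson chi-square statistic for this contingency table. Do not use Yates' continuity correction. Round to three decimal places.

45.025

Row totals: 388, 184. Column totals: 313, 259. Grand total N = 572.
Expected counts (row total × column total / N):
  Case, Exposed: 388×313/572 = 212.3147
  Case, Unexposed: 388×259/572 = 175.6853
  Control, Exposed: 184×313/572 = 100.6853
  Control, Unexposed: 184×259/572 = 83.3147
Contributions (O − E)²/E:
  (175 − 212.3147)²/212.3147 = 6.5581
  (213 − 175.6853)²/175.6853 = 7.9255
  (138 − 100.6853)²/100.6853 = 13.8291
  (46 − 83.3147)²/83.3147 = 16.7124
χ² = 6.5581 + 7.9255 + 13.8291 + 16.7124 = 45.025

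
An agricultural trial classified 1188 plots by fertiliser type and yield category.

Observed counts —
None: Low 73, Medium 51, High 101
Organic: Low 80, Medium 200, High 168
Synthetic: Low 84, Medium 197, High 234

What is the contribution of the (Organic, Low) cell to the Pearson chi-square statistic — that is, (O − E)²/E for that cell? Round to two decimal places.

0.98

Row total (Organic) = 448; column total (Low) = 237; N = 1188.
Expected count E = 448 × 237 / 1188 = 89.374.
Contribution = (O − E)²/E = (80 − 89.374)² / 89.374 = 0.98.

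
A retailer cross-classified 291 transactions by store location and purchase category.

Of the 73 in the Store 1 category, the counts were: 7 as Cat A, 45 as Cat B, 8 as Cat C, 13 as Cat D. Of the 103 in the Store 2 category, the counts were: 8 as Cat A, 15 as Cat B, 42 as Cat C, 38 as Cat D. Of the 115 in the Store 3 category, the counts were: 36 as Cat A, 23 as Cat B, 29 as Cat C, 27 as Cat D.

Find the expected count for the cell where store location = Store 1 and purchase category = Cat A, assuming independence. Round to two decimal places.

12.79

Row total (Store 1) = 73; column total (Cat A) = 51; grand total N = 291.
Expected count = (row total × column total) / N = 73 × 51 / 291 = 12.79.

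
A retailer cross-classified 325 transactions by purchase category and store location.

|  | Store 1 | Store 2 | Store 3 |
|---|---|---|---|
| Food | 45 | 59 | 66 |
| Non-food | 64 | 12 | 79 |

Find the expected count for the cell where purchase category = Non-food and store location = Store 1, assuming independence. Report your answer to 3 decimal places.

Row total (Non-food) = 155; column total (Store 1) = 109; grand total N = 325.
Expected count = (row total × column total) / N = 155 × 109 / 325 = 51.985.

51.985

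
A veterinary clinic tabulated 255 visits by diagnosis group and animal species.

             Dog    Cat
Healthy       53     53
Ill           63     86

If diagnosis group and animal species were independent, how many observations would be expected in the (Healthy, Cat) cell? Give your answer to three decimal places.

57.780

Row total (Healthy) = 106; column total (Cat) = 139; grand total N = 255.
Expected count = (row total × column total) / N = 106 × 139 / 255 = 57.780.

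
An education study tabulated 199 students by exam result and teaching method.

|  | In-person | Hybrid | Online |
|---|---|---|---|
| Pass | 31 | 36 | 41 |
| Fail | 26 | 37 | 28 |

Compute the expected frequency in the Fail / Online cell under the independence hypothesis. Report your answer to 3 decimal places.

Row total (Fail) = 91; column total (Online) = 69; grand total N = 199.
Expected count = (row total × column total) / N = 91 × 69 / 199 = 31.553.

31.553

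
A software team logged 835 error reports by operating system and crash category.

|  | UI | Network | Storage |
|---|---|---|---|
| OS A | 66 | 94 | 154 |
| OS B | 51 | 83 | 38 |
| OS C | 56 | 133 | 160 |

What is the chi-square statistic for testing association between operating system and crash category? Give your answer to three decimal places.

Row totals: 314, 172, 349. Column totals: 173, 310, 352. Grand total N = 835.
Expected counts (row total × column total / N):
  OS A, UI: 314×173/835 = 65.0563
  OS A, Network: 314×310/835 = 116.5749
  OS A, Storage: 314×352/835 = 132.3689
  OS B, UI: 172×173/835 = 35.6359
  OS B, Network: 172×310/835 = 63.8563
  OS B, Storage: 172×352/835 = 72.5078
  OS C, UI: 349×173/835 = 72.3078
  OS C, Network: 349×310/835 = 129.5689
  OS C, Storage: 349×352/835 = 147.1234
Contributions (O − E)²/E:
  (66 − 65.0563)²/65.0563 = 0.0137
  (94 − 116.5749)²/116.5749 = 4.3717
  (154 − 132.3689)²/132.3689 = 3.5349
  (51 − 35.6359)²/35.6359 = 6.6241
  (83 − 63.8563)²/63.8563 = 5.7392
  (38 − 72.5078)²/72.5078 = 16.4229
  (56 − 72.3078)²/72.3078 = 3.6779
  (133 − 129.5689)²/129.5689 = 0.0909
  (160 − 147.1234)²/147.1234 = 1.1270
χ² = 0.0137 + 4.3717 + 3.5349 + 6.6241 + 5.7392 + 16.4229 + 3.6779 + 0.0909 + 1.1270 = 41.602

41.602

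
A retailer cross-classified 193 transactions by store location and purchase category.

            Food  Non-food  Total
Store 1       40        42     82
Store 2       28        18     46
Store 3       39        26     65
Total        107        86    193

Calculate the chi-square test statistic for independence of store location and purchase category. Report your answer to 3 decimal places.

2.568

Grand total N = 193.
Expected counts (row total × column total / N):
  Store 1, Food: 82×107/193 = 45.4611
  Store 1, Non-food: 82×86/193 = 36.5389
  Store 2, Food: 46×107/193 = 25.5026
  Store 2, Non-food: 46×86/193 = 20.4974
  Store 3, Food: 65×107/193 = 36.0363
  Store 3, Non-food: 65×86/193 = 28.9637
Contributions (O − E)²/E:
  (40 − 45.4611)²/45.4611 = 0.6560
  (42 − 36.5389)²/36.5389 = 0.8162
  (28 − 25.5026)²/25.5026 = 0.2446
  (18 − 20.4974)²/20.4974 = 0.3043
  (39 − 36.0363)²/36.0363 = 0.2437
  (26 − 28.9637)²/28.9637 = 0.3033
χ² = 0.6560 + 0.8162 + 0.2446 + 0.3043 + 0.2437 + 0.3033 = 2.568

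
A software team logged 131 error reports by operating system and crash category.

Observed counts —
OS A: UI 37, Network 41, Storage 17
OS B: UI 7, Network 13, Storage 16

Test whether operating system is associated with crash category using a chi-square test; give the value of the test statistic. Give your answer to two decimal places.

10.58

Row totals: 95, 36. Column totals: 44, 54, 33. Grand total N = 131.
Expected counts (row total × column total / N):
  OS A, UI: 95×44/131 = 31.908
  OS A, Network: 95×54/131 = 39.160
  OS A, Storage: 95×33/131 = 23.931
  OS B, UI: 36×44/131 = 12.092
  OS B, Network: 36×54/131 = 14.840
  OS B, Storage: 36×33/131 = 9.069
Contributions (O − E)²/E:
  (37 − 31.908)²/31.908 = 0.8126
  (41 − 39.160)²/39.160 = 0.0865
  (17 − 23.931)²/23.931 = 2.0074
  (7 − 12.092)²/12.092 = 2.1443
  (13 − 14.840)²/14.840 = 0.2281
  (16 − 9.069)²/9.069 = 5.2970
χ² = 0.8126 + 0.0865 + 2.0074 + 2.1443 + 0.2281 + 5.2970 = 10.58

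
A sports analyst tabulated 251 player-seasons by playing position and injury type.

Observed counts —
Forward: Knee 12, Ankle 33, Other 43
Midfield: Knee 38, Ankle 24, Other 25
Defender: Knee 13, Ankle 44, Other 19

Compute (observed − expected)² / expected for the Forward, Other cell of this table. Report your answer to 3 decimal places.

Row total (Forward) = 88; column total (Other) = 87; N = 251.
Expected count E = 88 × 87 / 251 = 30.5020.
Contribution = (O − E)²/E = (43 − 30.5020)² / 30.5020 = 5.121.

5.121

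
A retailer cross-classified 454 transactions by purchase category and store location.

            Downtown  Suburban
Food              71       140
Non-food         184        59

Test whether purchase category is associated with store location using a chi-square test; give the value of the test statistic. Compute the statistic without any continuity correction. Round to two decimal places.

Row totals: 211, 243. Column totals: 255, 199. Grand total N = 454.
Expected counts (row total × column total / N):
  Food, Downtown: 211×255/454 = 118.513
  Food, Suburban: 211×199/454 = 92.487
  Non-food, Downtown: 243×255/454 = 136.487
  Non-food, Suburban: 243×199/454 = 106.513
Contributions (O − E)²/E:
  (71 − 118.513)²/118.513 = 19.0484
  (140 − 92.487)²/92.487 = 24.4087
  (184 − 136.487)²/136.487 = 16.5399
  (59 − 106.513)²/106.513 = 21.1945
χ² = 19.0484 + 24.4087 + 16.5399 + 21.1945 = 81.19

81.19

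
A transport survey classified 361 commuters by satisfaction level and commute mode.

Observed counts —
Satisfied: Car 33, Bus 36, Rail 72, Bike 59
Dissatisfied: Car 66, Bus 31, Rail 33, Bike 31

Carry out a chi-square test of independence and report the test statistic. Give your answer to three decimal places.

Row totals: 200, 161. Column totals: 99, 67, 105, 90. Grand total N = 361.
Expected counts (row total × column total / N):
  Satisfied, Car: 200×99/361 = 54.8476
  Satisfied, Bus: 200×67/361 = 37.1191
  Satisfied, Rail: 200×105/361 = 58.1717
  Satisfied, Bike: 200×90/361 = 49.8615
  Dissatisfied, Car: 161×99/361 = 44.1524
  Dissatisfied, Bus: 161×67/361 = 29.8809
  Dissatisfied, Rail: 161×105/361 = 46.8283
  Dissatisfied, Bike: 161×90/361 = 40.1385
Contributions (O − E)²/E:
  (33 − 54.8476)²/54.8476 = 8.7026
  (36 − 37.1191)²/37.1191 = 0.0337
  (72 − 58.1717)²/58.1717 = 3.2872
  (59 − 49.8615)²/49.8615 = 1.6749
  (66 − 44.1524)²/44.1524 = 10.8107
  (31 − 29.8809)²/29.8809 = 0.0419
  (33 − 46.8283)²/46.8283 = 4.0835
  (31 − 40.1385)²/40.1385 = 2.0806
χ² = 8.7026 + 0.0337 + 3.2872 + 1.6749 + 10.8107 + 0.0419 + 4.0835 + 2.0806 = 30.715

30.715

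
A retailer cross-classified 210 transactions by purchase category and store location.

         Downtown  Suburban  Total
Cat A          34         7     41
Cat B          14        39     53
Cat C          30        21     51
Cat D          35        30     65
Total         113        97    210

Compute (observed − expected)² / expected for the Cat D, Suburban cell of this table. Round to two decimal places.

Row total (Cat D) = 65; column total (Suburban) = 97; N = 210.
Expected count E = 65 × 97 / 210 = 30.024.
Contribution = (O − E)²/E = (30 − 30.024)² / 30.024 = 0.00.

0.00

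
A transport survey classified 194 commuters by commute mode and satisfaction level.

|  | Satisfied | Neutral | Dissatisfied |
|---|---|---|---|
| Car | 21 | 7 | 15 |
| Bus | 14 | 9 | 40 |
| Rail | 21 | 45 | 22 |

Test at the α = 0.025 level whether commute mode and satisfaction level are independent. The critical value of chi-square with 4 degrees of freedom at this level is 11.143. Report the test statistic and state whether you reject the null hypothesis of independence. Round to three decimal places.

Row totals: 43, 63, 88. Column totals: 56, 61, 77. Grand total N = 194.
Expected counts (row total × column total / N):
  Car, Satisfied: 43×56/194 = 12.4124
  Car, Neutral: 43×61/194 = 13.5206
  Car, Dissatisfied: 43×77/194 = 17.0670
  Bus, Satisfied: 63×56/194 = 18.1856
  Bus, Neutral: 63×61/194 = 19.8093
  Bus, Dissatisfied: 63×77/194 = 25.0052
  Rail, Satisfied: 88×56/194 = 25.4021
  Rail, Neutral: 88×61/194 = 27.6701
  Rail, Dissatisfied: 88×77/194 = 34.9278
Contributions (O − E)²/E:
  (21 − 12.4124)²/12.4124 = 5.9414
  (7 − 13.5206)²/13.5206 = 3.1447
  (15 − 17.0670)²/17.0670 = 0.2503
  (14 − 18.1856)²/18.1856 = 0.9634
  (9 − 19.8093)²/19.8093 = 5.8983
  (40 − 25.0052)²/25.0052 = 8.9919
  (21 − 25.4021)²/25.4021 = 0.7629
  (45 − 27.6701)²/27.6701 = 10.8538
  (22 − 34.9278)²/34.9278 = 4.7850
χ² = 5.9414 + 3.1447 + 0.2503 + 0.9634 + 5.8983 + 8.9919 + 0.7629 + 10.8538 + 4.7850 = 41.592
df = (3−1)(3−1) = 4. Since 41.592 > 11.143, reject the null hypothesis of independence at α = 0.025.

41.592; reject H₀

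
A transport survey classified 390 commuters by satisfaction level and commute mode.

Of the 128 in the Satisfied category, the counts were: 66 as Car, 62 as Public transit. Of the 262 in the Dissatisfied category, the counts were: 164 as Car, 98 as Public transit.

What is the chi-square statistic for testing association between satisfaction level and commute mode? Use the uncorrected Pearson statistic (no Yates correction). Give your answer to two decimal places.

Row totals: 128, 262. Column totals: 230, 160. Grand total N = 390.
Expected counts (row total × column total / N):
  Satisfied, Car: 128×230/390 = 75.487
  Satisfied, Public transit: 128×160/390 = 52.513
  Dissatisfied, Car: 262×230/390 = 154.513
  Dissatisfied, Public transit: 262×160/390 = 107.487
Contributions (O − E)²/E:
  (66 − 75.487)²/75.487 = 1.1923
  (62 − 52.513)²/52.513 = 1.7139
  (164 − 154.513)²/154.513 = 0.5825
  (98 − 107.487)²/107.487 = 0.8373
χ² = 1.1923 + 1.7139 + 0.5825 + 0.8373 = 4.33

4.33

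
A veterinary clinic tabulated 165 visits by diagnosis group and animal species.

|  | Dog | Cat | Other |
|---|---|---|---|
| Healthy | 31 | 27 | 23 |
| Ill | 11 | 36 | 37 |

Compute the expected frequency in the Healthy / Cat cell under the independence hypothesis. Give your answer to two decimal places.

30.93

Row total (Healthy) = 81; column total (Cat) = 63; grand total N = 165.
Expected count = (row total × column total) / N = 81 × 63 / 165 = 30.93.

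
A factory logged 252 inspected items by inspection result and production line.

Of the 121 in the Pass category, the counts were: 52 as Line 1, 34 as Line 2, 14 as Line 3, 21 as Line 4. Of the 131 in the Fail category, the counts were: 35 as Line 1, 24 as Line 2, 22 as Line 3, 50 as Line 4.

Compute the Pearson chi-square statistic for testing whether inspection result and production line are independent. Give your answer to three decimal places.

Row totals: 121, 131. Column totals: 87, 58, 36, 71. Grand total N = 252.
Expected counts (row total × column total / N):
  Pass, Line 1: 121×87/252 = 41.7738
  Pass, Line 2: 121×58/252 = 27.8492
  Pass, Line 3: 121×36/252 = 17.2857
  Pass, Line 4: 121×71/252 = 34.0913
  Fail, Line 1: 131×87/252 = 45.2262
  Fail, Line 2: 131×58/252 = 30.1508
  Fail, Line 3: 131×36/252 = 18.7143
  Fail, Line 4: 131×71/252 = 36.9087
Contributions (O − E)²/E:
  (52 − 41.7738)²/41.7738 = 2.5034
  (34 − 27.8492)²/27.8492 = 1.3585
  (14 − 17.2857)²/17.2857 = 0.6246
  (21 − 34.0913)²/34.0913 = 5.0272
  (35 − 45.2262)²/45.2262 = 2.3123
  (24 − 30.1508)²/30.1508 = 1.2548
  (22 − 18.7143)²/18.7143 = 0.5769
  (50 − 36.9087)²/36.9087 = 4.6434
χ² = 2.5034 + 1.3585 + 0.6246 + 5.0272 + 2.3123 + 1.2548 + 0.5769 + 4.6434 = 18.301

18.301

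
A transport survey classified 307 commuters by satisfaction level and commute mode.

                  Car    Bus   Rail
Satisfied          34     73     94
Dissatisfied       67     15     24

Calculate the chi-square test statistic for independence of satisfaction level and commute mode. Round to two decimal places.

Row totals: 201, 106. Column totals: 101, 88, 118. Grand total N = 307.
Expected counts (row total × column total / N):
  Satisfied, Car: 201×101/307 = 66.127
  Satisfied, Bus: 201×88/307 = 57.616
  Satisfied, Rail: 201×118/307 = 77.257
  Dissatisfied, Car: 106×101/307 = 34.873
  Dissatisfied, Bus: 106×88/307 = 30.384
  Dissatisfied, Rail: 106×118/307 = 40.743
Contributions (O − E)²/E:
  (34 − 66.127)²/66.127 = 15.6085
  (73 − 57.616)²/57.616 = 4.1077
  (94 − 77.257)²/77.257 = 3.6285
  (67 − 34.873)²/34.873 = 29.5972
  (15 − 30.384)²/30.384 = 7.7892
  (24 − 40.743)²/40.743 = 6.8804
χ² = 15.6085 + 4.1077 + 3.6285 + 29.5972 + 7.7892 + 6.8804 = 67.61

67.61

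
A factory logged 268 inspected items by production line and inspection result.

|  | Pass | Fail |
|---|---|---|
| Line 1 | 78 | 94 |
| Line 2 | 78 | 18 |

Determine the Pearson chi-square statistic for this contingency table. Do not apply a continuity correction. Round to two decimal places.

32.64

Row totals: 172, 96. Column totals: 156, 112. Grand total N = 268.
Expected counts (row total × column total / N):
  Line 1, Pass: 172×156/268 = 100.1194
  Line 1, Fail: 172×112/268 = 71.8806
  Line 2, Pass: 96×156/268 = 55.8806
  Line 2, Fail: 96×112/268 = 40.1194
Contributions (O − E)²/E:
  (78 − 100.1194)²/100.1194 = 4.8868
  (94 − 71.8806)²/71.8806 = 6.8067
  (78 − 55.8806)²/55.8806 = 8.7556
  (18 − 40.1194)²/40.1194 = 12.1953
χ² = 4.8868 + 6.8067 + 8.7556 + 12.1953 = 32.64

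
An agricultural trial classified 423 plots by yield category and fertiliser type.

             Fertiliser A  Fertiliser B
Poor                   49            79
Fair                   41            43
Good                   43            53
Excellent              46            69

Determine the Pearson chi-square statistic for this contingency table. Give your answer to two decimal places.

Row totals: 128, 84, 96, 115. Column totals: 179, 244. Grand total N = 423.
Expected counts (row total × column total / N):
  Poor, Fertiliser A: 128×179/423 = 54.165
  Poor, Fertiliser B: 128×244/423 = 73.835
  Fair, Fertiliser A: 84×179/423 = 35.546
  Fair, Fertiliser B: 84×244/423 = 48.454
  Good, Fertiliser A: 96×179/423 = 40.624
  Good, Fertiliser B: 96×244/423 = 55.376
  Excellent, Fertiliser A: 115×179/423 = 48.664
  Excellent, Fertiliser B: 115×244/423 = 66.336
Contributions (O − E)²/E:
  (49 − 54.165)²/54.165 = 0.4925
  (79 − 73.835)²/73.835 = 0.3613
  (41 − 35.546)²/35.546 = 0.8368
  (43 − 48.454)²/48.454 = 0.6139
  (43 − 40.624)²/40.624 = 0.1390
  (53 − 55.376)²/55.376 = 0.1019
  (46 − 48.664)²/48.664 = 0.1458
  (69 − 66.336)²/66.336 = 0.1070
χ² = 0.4925 + 0.3613 + 0.8368 + 0.6139 + 0.1390 + 0.1019 + 0.1458 + 0.1070 = 2.80

2.80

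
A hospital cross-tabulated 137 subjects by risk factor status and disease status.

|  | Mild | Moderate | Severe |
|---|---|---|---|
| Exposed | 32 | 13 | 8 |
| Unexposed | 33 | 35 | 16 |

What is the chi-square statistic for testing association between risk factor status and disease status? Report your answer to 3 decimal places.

6.061

Row totals: 53, 84. Column totals: 65, 48, 24. Grand total N = 137.
Expected counts (row total × column total / N):
  Exposed, Mild: 53×65/137 = 25.1460
  Exposed, Moderate: 53×48/137 = 18.5693
  Exposed, Severe: 53×24/137 = 9.2847
  Unexposed, Mild: 84×65/137 = 39.8540
  Unexposed, Moderate: 84×48/137 = 29.4307
  Unexposed, Severe: 84×24/137 = 14.7153
Contributions (O − E)²/E:
  (32 − 25.1460)²/25.1460 = 1.8682
  (13 − 18.5693)²/18.5693 = 1.6703
  (8 − 9.2847)²/9.2847 = 0.1778
  (33 − 39.8540)²/39.8540 = 1.1787
  (35 − 29.4307)²/29.4307 = 1.0539
  (16 − 14.7153)²/14.7153 = 0.1122
χ² = 1.8682 + 1.6703 + 0.1778 + 1.1787 + 1.0539 + 0.1122 = 6.061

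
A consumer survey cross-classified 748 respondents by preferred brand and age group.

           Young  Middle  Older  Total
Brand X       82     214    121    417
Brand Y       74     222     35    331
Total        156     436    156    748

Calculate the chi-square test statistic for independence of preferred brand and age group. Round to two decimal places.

Grand total N = 748.
Expected counts (row total × column total / N):
  Brand X, Young: 417×156/748 = 86.968
  Brand X, Middle: 417×436/748 = 243.064
  Brand X, Older: 417×156/748 = 86.968
  Brand Y, Young: 331×156/748 = 69.032
  Brand Y, Middle: 331×436/748 = 192.936
  Brand Y, Older: 331×156/748 = 69.032
Contributions (O − E)²/E:
  (82 − 86.968)²/86.968 = 0.2838
  (214 − 243.064)²/243.064 = 3.4753
  (121 − 86.968)²/86.968 = 13.3173
  (74 − 69.032)²/69.032 = 0.3575
  (222 − 192.936)²/192.936 = 4.3782
  (35 − 69.032)²/69.032 = 16.7774
χ² = 0.2838 + 3.4753 + 13.3173 + 0.3575 + 4.3782 + 16.7774 = 38.59

38.59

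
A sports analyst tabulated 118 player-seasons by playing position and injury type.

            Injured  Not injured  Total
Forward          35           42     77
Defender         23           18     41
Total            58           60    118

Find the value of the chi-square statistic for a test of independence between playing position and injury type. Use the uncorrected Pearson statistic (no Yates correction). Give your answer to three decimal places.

Grand total N = 118.
Expected counts (row total × column total / N):
  Forward, Injured: 77×58/118 = 37.8475
  Forward, Not injured: 77×60/118 = 39.1525
  Defender, Injured: 41×58/118 = 20.1525
  Defender, Not injured: 41×60/118 = 20.8475
Contributions (O − E)²/E:
  (35 − 37.8475)²/37.8475 = 0.2142
  (42 − 39.1525)²/39.1525 = 0.2071
  (23 − 20.1525)²/20.1525 = 0.4023
  (18 − 20.8475)²/20.8475 = 0.3889
χ² = 0.2142 + 0.2071 + 0.4023 + 0.3889 = 1.213

1.213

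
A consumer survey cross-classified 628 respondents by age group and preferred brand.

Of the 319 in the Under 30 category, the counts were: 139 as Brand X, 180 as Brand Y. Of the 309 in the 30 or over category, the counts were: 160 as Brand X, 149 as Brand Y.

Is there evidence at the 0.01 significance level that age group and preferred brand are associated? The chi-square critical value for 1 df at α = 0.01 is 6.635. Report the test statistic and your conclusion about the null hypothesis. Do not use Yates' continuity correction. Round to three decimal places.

4.238; fail to reject H₀

Row totals: 319, 309. Column totals: 299, 329. Grand total N = 628.
Expected counts (row total × column total / N):
  Under 30, Brand X: 319×299/628 = 151.8806
  Under 30, Brand Y: 319×329/628 = 167.1194
  30 or over, Brand X: 309×299/628 = 147.1194
  30 or over, Brand Y: 309×329/628 = 161.8806
Contributions (O − E)²/E:
  (139 − 151.8806)²/151.8806 = 1.0924
  (180 − 167.1194)²/167.1194 = 0.9928
  (160 − 147.1194)²/147.1194 = 1.1277
  (149 − 161.8806)²/161.8806 = 1.0249
χ² = 1.0924 + 0.9928 + 1.1277 + 1.0249 = 4.238
df = (2−1)(2−1) = 1. Since 4.238 < 6.635, fail to reject the null hypothesis of independence at α = 0.01.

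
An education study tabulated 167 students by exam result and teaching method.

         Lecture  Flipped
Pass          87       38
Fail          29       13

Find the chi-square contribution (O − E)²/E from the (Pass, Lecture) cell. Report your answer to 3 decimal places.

0.000

Row total (Pass) = 125; column total (Lecture) = 116; N = 167.
Expected count E = 125 × 116 / 167 = 86.8263.
Contribution = (O − E)²/E = (87 − 86.8263)² / 86.8263 = 0.000.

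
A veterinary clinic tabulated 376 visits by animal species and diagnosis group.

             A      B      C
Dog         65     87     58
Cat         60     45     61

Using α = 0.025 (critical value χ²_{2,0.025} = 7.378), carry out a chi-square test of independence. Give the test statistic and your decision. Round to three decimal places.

8.608; reject H₀

Row totals: 210, 166. Column totals: 125, 132, 119. Grand total N = 376.
Expected counts (row total × column total / N):
  Dog, A: 210×125/376 = 69.8138
  Dog, B: 210×132/376 = 73.7234
  Dog, C: 210×119/376 = 66.4628
  Cat, A: 166×125/376 = 55.1862
  Cat, B: 166×132/376 = 58.2766
  Cat, C: 166×119/376 = 52.5372
Contributions (O − E)²/E:
  (65 − 69.8138)²/69.8138 = 0.3319
  (87 − 73.7234)²/73.7234 = 2.3909
  (58 − 66.4628)²/66.4628 = 1.0776
  (60 − 55.1862)²/55.1862 = 0.4199
  (45 − 58.2766)²/58.2766 = 3.0247
  (61 − 52.5372)²/52.5372 = 1.3632
χ² = 0.3319 + 2.3909 + 1.0776 + 0.4199 + 3.0247 + 1.3632 = 8.608
df = (2−1)(3−1) = 2. Since 8.608 > 7.378, reject the null hypothesis of independence at α = 0.025.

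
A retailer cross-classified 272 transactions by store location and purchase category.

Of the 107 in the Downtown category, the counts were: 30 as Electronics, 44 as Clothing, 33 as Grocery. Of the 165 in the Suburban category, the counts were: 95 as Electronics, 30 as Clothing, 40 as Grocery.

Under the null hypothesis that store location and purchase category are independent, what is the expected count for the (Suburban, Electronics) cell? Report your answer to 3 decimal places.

Row total (Suburban) = 165; column total (Electronics) = 125; grand total N = 272.
Expected count = (row total × column total) / N = 165 × 125 / 272 = 75.827.

75.827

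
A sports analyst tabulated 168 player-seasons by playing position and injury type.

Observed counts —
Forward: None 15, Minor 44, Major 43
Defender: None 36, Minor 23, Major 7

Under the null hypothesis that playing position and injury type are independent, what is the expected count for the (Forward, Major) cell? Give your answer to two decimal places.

30.36

Row total (Forward) = 102; column total (Major) = 50; grand total N = 168.
Expected count = (row total × column total) / N = 102 × 50 / 168 = 30.36.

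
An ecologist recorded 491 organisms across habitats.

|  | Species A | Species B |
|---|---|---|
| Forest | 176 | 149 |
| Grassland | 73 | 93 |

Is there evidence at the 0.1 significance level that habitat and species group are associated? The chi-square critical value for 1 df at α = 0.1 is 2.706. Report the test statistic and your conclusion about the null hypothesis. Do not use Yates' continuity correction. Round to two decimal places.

4.55; reject H₀

Row totals: 325, 166. Column totals: 249, 242. Grand total N = 491.
Expected counts (row total × column total / N):
  Forest, Species A: 325×249/491 = 164.817
  Forest, Species B: 325×242/491 = 160.183
  Grassland, Species A: 166×249/491 = 84.183
  Grassland, Species B: 166×242/491 = 81.817
Contributions (O − E)²/E:
  (176 − 164.817)²/164.817 = 0.7588
  (149 − 160.183)²/160.183 = 0.7807
  (73 − 84.183)²/84.183 = 1.4856
  (93 − 81.817)²/81.817 = 1.5285
χ² = 0.7588 + 0.7807 + 1.4856 + 1.5285 = 4.55
df = (2−1)(2−1) = 1. Since 4.55 > 2.706, reject the null hypothesis of independence at α = 0.1.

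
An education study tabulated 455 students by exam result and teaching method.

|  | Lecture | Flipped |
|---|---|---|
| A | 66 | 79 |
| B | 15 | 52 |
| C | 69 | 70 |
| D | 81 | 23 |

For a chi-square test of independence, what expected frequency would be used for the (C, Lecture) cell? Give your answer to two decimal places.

70.57

Row total (C) = 139; column total (Lecture) = 231; grand total N = 455.
Expected count = (row total × column total) / N = 139 × 231 / 455 = 70.57.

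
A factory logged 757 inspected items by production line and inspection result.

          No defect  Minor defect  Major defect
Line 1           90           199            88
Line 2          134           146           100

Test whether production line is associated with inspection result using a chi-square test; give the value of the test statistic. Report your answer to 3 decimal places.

Row totals: 377, 380. Column totals: 224, 345, 188. Grand total N = 757.
Expected counts (row total × column total / N):
  Line 1, No defect: 377×224/757 = 111.5561
  Line 1, Minor defect: 377×345/757 = 171.8164
  Line 1, Major defect: 377×188/757 = 93.6275
  Line 2, No defect: 380×224/757 = 112.4439
  Line 2, Minor defect: 380×345/757 = 173.1836
  Line 2, Major defect: 380×188/757 = 94.3725
Contributions (O − E)²/E:
  (90 − 111.5561)²/111.5561 = 4.1653
  (199 − 171.8164)²/171.8164 = 4.3008
  (88 − 93.6275)²/93.6275 = 0.3382
  (134 − 112.4439)²/112.4439 = 4.1324
  (146 − 173.1836)²/173.1836 = 4.2668
  (100 − 94.3725)²/94.3725 = 0.3356
χ² = 4.1653 + 4.3008 + 0.3382 + 4.1324 + 4.2668 + 0.3356 = 17.539

17.539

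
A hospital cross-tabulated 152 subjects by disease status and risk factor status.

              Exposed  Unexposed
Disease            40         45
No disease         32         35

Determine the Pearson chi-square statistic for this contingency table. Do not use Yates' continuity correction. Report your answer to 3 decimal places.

0.007

Row totals: 85, 67. Column totals: 72, 80. Grand total N = 152.
Expected counts (row total × column total / N):
  Disease, Exposed: 85×72/152 = 40.2632
  Disease, Unexposed: 85×80/152 = 44.7368
  No disease, Exposed: 67×72/152 = 31.7368
  No disease, Unexposed: 67×80/152 = 35.2632
Contributions (O − E)²/E:
  (40 − 40.2632)²/40.2632 = 0.0017
  (45 − 44.7368)²/44.7368 = 0.0015
  (32 − 31.7368)²/31.7368 = 0.0022
  (35 − 35.2632)²/35.2632 = 0.0020
χ² = 0.0017 + 0.0015 + 0.0022 + 0.0020 = 0.007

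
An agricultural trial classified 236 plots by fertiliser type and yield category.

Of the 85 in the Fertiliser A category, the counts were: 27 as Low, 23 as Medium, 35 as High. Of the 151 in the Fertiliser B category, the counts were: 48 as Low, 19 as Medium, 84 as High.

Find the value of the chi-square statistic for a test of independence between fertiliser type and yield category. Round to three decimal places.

8.657

Row totals: 85, 151. Column totals: 75, 42, 119. Grand total N = 236.
Expected counts (row total × column total / N):
  Fertiliser A, Low: 85×75/236 = 27.01271
  Fertiliser A, Medium: 85×42/236 = 15.12712
  Fertiliser A, High: 85×119/236 = 42.86017
  Fertiliser B, Low: 151×75/236 = 47.98729
  Fertiliser B, Medium: 151×42/236 = 26.87288
  Fertiliser B, High: 151×119/236 = 76.13983
Contributions (O − E)²/E:
  (27 − 27.01271)²/27.01271 = 0.0000
  (23 − 15.12712)²/15.12712 = 4.0974
  (35 − 42.86017)²/42.86017 = 1.4415
  (48 − 47.98729)²/47.98729 = 0.0000
  (19 − 26.87288)²/26.87288 = 2.3065
  (84 − 76.13983)²/76.13983 = 0.8114
χ² = 0.0000 + 4.0974 + 1.4415 + 0.0000 + 2.3065 + 0.8114 = 8.657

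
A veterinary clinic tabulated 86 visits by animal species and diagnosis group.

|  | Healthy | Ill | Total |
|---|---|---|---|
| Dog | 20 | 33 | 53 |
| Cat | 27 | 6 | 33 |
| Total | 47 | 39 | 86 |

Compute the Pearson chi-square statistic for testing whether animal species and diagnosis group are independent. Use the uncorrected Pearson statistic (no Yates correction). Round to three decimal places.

15.946

Grand total N = 86.
Expected counts (row total × column total / N):
  Dog, Healthy: 53×47/86 = 28.9651
  Dog, Ill: 53×39/86 = 24.0349
  Cat, Healthy: 33×47/86 = 18.0349
  Cat, Ill: 33×39/86 = 14.9651
Contributions (O − E)²/E:
  (20 − 28.9651)²/28.9651 = 2.7748
  (33 − 24.0349)²/24.0349 = 3.3440
  (27 − 18.0349)²/18.0349 = 4.4565
  (6 − 14.9651)²/14.9651 = 5.3707
χ² = 2.7748 + 3.3440 + 4.4565 + 5.3707 = 15.946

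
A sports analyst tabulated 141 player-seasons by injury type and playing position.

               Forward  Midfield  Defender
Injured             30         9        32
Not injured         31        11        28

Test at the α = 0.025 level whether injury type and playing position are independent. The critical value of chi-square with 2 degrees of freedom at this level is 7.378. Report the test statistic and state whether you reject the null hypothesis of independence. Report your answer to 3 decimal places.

0.476; fail to reject H₀

Row totals: 71, 70. Column totals: 61, 20, 60. Grand total N = 141.
Expected counts (row total × column total / N):
  Injured, Forward: 71×61/141 = 30.7163
  Injured, Midfield: 71×20/141 = 10.0709
  Injured, Defender: 71×60/141 = 30.2128
  Not injured, Forward: 70×61/141 = 30.2837
  Not injured, Midfield: 70×20/141 = 9.9291
  Not injured, Defender: 70×60/141 = 29.7872
Contributions (O − E)²/E:
  (30 − 30.7163)²/30.7163 = 0.0167
  (9 − 10.0709)²/10.0709 = 0.1139
  (32 − 30.2128)²/30.2128 = 0.1057
  (31 − 30.2837)²/30.2837 = 0.0169
  (11 − 9.9291)²/9.9291 = 0.1155
  (28 − 29.7872)²/29.7872 = 0.1072
χ² = 0.0167 + 0.1139 + 0.1057 + 0.0169 + 0.1155 + 0.1072 = 0.476
df = (2−1)(3−1) = 2. Since 0.476 < 7.378, fail to reject the null hypothesis of independence at α = 0.025.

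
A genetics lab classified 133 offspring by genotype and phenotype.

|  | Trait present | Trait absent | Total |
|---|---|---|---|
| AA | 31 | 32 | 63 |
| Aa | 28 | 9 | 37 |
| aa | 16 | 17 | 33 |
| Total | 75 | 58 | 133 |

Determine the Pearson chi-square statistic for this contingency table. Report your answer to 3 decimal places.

7.757

Grand total N = 133.
Expected counts (row total × column total / N):
  AA, Trait present: 63×75/133 = 35.5263
  AA, Trait absent: 63×58/133 = 27.4737
  Aa, Trait present: 37×75/133 = 20.8647
  Aa, Trait absent: 37×58/133 = 16.1353
  aa, Trait present: 33×75/133 = 18.6090
  aa, Trait absent: 33×58/133 = 14.3910
Contributions (O − E)²/E:
  (31 − 35.5263)²/35.5263 = 0.5767
  (32 − 27.4737)²/27.4737 = 0.7457
  (28 − 20.8647)²/20.8647 = 2.4401
  (9 − 16.1353)²/16.1353 = 3.1553
  (16 − 18.6090)²/18.6090 = 0.3658
  (17 − 14.3910)²/14.3910 = 0.4730
χ² = 0.5767 + 0.7457 + 2.4401 + 3.1553 + 0.3658 + 0.4730 = 7.757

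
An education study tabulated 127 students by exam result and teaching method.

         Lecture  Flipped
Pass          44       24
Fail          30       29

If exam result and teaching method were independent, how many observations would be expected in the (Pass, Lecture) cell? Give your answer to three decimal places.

Row total (Pass) = 68; column total (Lecture) = 74; grand total N = 127.
Expected count = (row total × column total) / N = 68 × 74 / 127 = 39.622.

39.622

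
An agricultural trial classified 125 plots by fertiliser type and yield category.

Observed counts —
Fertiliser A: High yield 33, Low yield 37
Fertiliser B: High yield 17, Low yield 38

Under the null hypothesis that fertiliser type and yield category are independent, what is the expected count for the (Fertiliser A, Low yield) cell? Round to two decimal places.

42.00

Row total (Fertiliser A) = 70; column total (Low yield) = 75; grand total N = 125.
Expected count = (row total × column total) / N = 70 × 75 / 125 = 42.00.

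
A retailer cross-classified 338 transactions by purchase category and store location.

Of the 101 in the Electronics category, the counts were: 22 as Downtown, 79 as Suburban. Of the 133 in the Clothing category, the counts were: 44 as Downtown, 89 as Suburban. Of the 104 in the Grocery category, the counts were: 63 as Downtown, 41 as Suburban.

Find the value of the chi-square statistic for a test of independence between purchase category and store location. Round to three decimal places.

35.078

Row totals: 101, 133, 104. Column totals: 129, 209. Grand total N = 338.
Expected counts (row total × column total / N):
  Electronics, Downtown: 101×129/338 = 38.54734
  Electronics, Suburban: 101×209/338 = 62.45266
  Clothing, Downtown: 133×129/338 = 50.76036
  Clothing, Suburban: 133×209/338 = 82.23964
  Grocery, Downtown: 104×129/338 = 39.69231
  Grocery, Suburban: 104×209/338 = 64.30769
Contributions (O − E)²/E:
  (22 − 38.54734)²/38.54734 = 7.1033
  (79 − 62.45266)²/62.45266 = 4.3844
  (44 − 50.76036)²/50.76036 = 0.9004
  (89 − 82.23964)²/82.23964 = 0.5557
  (63 − 39.69231)²/39.69231 = 13.6865
  (41 − 64.30769)²/64.30769 = 8.4476
χ² = 7.1033 + 4.3844 + 0.9004 + 0.5557 + 13.6865 + 8.4476 = 35.078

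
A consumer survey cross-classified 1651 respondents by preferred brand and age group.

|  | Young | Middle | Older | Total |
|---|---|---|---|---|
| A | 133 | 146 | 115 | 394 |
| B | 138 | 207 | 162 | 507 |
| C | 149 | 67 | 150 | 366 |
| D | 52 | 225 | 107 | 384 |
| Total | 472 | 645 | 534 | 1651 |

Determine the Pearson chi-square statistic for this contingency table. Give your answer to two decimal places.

143.97

Grand total N = 1651.
Expected counts (row total × column total / N):
  A, Young: 394×472/1651 = 112.640
  A, Middle: 394×645/1651 = 153.925
  A, Older: 394×534/1651 = 127.435
  B, Young: 507×472/1651 = 144.945
  B, Middle: 507×645/1651 = 198.071
  B, Older: 507×534/1651 = 163.984
  C, Young: 366×472/1651 = 104.635
  C, Middle: 366×645/1651 = 142.986
  C, Older: 366×534/1651 = 118.379
  D, Young: 384×472/1651 = 109.781
  D, Middle: 384×645/1651 = 150.018
  D, Older: 384×534/1651 = 124.201
Contributions (O − E)²/E:
  (133 − 112.640)²/112.640 = 3.6801
  (146 − 153.925)²/153.925 = 0.4080
  (115 − 127.435)²/127.435 = 1.2134
  (138 − 144.945)²/144.945 = 0.3328
  (207 − 198.071)²/198.071 = 0.4025
  (162 − 163.984)²/163.984 = 0.0240
  (149 − 104.635)²/104.635 = 18.8107
  (67 − 142.986)²/142.986 = 40.3807
  (150 − 118.379)²/118.379 = 8.4465
  (52 − 109.781)²/109.781 = 30.4119
  (225 − 150.018)²/150.018 = 37.4775
  (107 − 124.201)²/124.201 = 2.3822
χ² = 3.6801 + 0.4080 + 1.2134 + 0.3328 + 0.4025 + 0.0240 + 18.8107 + 40.3807 + 8.4465 + 30.4119 + 37.4775 + 2.3822 = 143.97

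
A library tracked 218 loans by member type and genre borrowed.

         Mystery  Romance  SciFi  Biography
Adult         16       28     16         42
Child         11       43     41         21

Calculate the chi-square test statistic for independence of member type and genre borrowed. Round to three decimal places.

Row totals: 102, 116. Column totals: 27, 71, 57, 63. Grand total N = 218.
Expected counts (row total × column total / N):
  Adult, Mystery: 102×27/218 = 12.6330
  Adult, Romance: 102×71/218 = 33.2202
  Adult, SciFi: 102×57/218 = 26.6697
  Adult, Biography: 102×63/218 = 29.4771
  Child, Mystery: 116×27/218 = 14.3670
  Child, Romance: 116×71/218 = 37.7798
  Child, SciFi: 116×57/218 = 30.3303
  Child, Biography: 116×63/218 = 33.5229
Contributions (O − E)²/E:
  (16 − 12.6330)²/12.6330 = 0.8974
  (28 − 33.2202)²/33.2202 = 0.8203
  (16 − 26.6697)²/26.6697 = 4.2686
  (42 − 29.4771)²/29.4771 = 5.3202
  (11 − 14.3670)²/14.3670 = 0.7891
  (43 − 37.7798)²/37.7798 = 0.7213
  (41 − 30.3303)²/30.3303 = 3.7534
  (21 − 33.5229)²/33.5229 = 4.6781
χ² = 0.8974 + 0.8203 + 4.2686 + 5.3202 + 0.7891 + 0.7213 + 3.7534 + 4.6781 = 21.248

21.248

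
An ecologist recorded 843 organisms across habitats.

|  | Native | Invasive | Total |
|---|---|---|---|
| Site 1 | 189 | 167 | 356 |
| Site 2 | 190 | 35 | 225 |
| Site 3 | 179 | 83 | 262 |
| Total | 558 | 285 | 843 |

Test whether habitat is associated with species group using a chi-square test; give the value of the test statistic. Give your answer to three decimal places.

61.336

Grand total N = 843.
Expected counts (row total × column total / N):
  Site 1, Native: 356×558/843 = 235.6441
  Site 1, Invasive: 356×285/843 = 120.3559
  Site 2, Native: 225×558/843 = 148.9324
  Site 2, Invasive: 225×285/843 = 76.0676
  Site 3, Native: 262×558/843 = 173.4235
  Site 3, Invasive: 262×285/843 = 88.5765
Contributions (O − E)²/E:
  (189 − 235.6441)²/235.6441 = 9.2329
  (167 − 120.3559)²/120.3559 = 18.0770
  (190 − 148.9324)²/148.9324 = 11.3243
  (35 − 76.0676)²/76.0676 = 22.1717
  (179 − 173.4235)²/173.4235 = 0.1793
  (83 − 88.5765)²/88.5765 = 0.3511
χ² = 9.2329 + 18.0770 + 11.3243 + 22.1717 + 0.1793 + 0.3511 = 61.336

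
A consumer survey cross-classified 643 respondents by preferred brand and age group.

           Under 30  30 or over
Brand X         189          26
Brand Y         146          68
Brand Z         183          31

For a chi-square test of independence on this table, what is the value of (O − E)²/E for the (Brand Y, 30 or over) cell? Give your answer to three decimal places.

Row total (Brand Y) = 214; column total (30 or over) = 125; N = 643.
Expected count E = 214 × 125 / 643 = 41.6019.
Contribution = (O − E)²/E = (68 − 41.6019)² / 41.6019 = 16.751.

16.751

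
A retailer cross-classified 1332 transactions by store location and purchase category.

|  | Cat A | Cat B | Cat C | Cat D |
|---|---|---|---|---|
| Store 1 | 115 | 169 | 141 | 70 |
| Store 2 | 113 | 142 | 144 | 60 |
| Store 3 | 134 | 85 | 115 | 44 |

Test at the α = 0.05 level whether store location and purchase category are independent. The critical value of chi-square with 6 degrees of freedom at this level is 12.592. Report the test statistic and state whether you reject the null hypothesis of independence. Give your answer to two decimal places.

25.31; reject H₀

Row totals: 495, 459, 378. Column totals: 362, 396, 400, 174. Grand total N = 1332.
Expected counts (row total × column total / N):
  Store 1, Cat A: 495×362/1332 = 134.527
  Store 1, Cat B: 495×396/1332 = 147.162
  Store 1, Cat C: 495×400/1332 = 148.649
  Store 1, Cat D: 495×174/1332 = 64.662
  Store 2, Cat A: 459×362/1332 = 124.743
  Store 2, Cat B: 459×396/1332 = 136.459
  Store 2, Cat C: 459×400/1332 = 137.838
  Store 2, Cat D: 459×174/1332 = 59.959
  Store 3, Cat A: 378×362/1332 = 102.730
  Store 3, Cat B: 378×396/1332 = 112.378
  Store 3, Cat C: 378×400/1332 = 113.514
  Store 3, Cat D: 378×174/1332 = 49.378
Contributions (O − E)²/E:
  (115 − 134.527)²/134.527 = 2.8344
  (169 − 147.162)²/147.162 = 3.2406
  (141 − 148.649)²/148.649 = 0.3936
  (70 − 64.662)²/64.662 = 0.4407
  (113 − 124.743)²/124.743 = 1.1055
  (142 − 136.459)²/136.459 = 0.2250
  (144 − 137.838)²/137.838 = 0.2755
  (60 − 59.959)²/59.959 = 0.0000
  (134 − 102.730)²/102.730 = 9.5183
  (85 − 112.378)²/112.378 = 6.6699
  (115 − 113.514)²/113.514 = 0.0195
  (44 − 49.378)²/49.378 = 0.5857
χ² = 2.8344 + 3.2406 + 0.3936 + 0.4407 + 1.1055 + 0.2250 + 0.2755 + 0.0000 + 9.5183 + 6.6699 + 0.0195 + 0.5857 = 25.31
df = (3−1)(4−1) = 6. Since 25.31 > 12.592, reject the null hypothesis of independence at α = 0.05.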